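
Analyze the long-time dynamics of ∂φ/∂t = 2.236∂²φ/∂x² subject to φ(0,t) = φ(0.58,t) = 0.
Long-time behavior: φ → 0. Heat diffuses out through both boundaries.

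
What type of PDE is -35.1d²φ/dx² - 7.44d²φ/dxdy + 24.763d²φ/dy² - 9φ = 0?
With A = -35.1, B = -7.44, C = 24.763, the discriminant is 3532.0788. This is a hyperbolic PDE.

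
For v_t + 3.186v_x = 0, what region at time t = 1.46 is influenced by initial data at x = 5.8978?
At x = 10.54936. The characteristic carries data from (5.8978, 0) to (10.54936, 1.46).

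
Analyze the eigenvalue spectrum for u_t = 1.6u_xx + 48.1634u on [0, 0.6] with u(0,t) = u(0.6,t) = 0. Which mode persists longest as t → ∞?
Eigenvalues: λₙ = 1.6n²π²/0.6² - 48.1634.
First three modes:
  n=1: λ₁ = 1.6π²/0.6² - 48.1634 ≈ -4.298
  n=2: λ₂ = 6.4π²/0.6² - 48.1634 ≈ 127.296
  n=3: λ₃ = 14.4π²/0.6² - 48.1634 ≈ 346.621
Since 1.6π²/0.6² ≈ 43.865 < 48.1634, λ₁ < 0.
The n=1 mode grows fastest (−λₙ is largest for n=1) → dominates.
Asymptotic: u ~ c₁ sin(πx/0.6) e^{4.298t} (exponential growth at rate −λ₁ ≈ 4.298).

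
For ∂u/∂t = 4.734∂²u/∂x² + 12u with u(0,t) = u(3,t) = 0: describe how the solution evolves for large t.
u grows unboundedly. Reaction dominates diffusion (r=12 > κπ²/L²≈5.19); solution grows exponentially.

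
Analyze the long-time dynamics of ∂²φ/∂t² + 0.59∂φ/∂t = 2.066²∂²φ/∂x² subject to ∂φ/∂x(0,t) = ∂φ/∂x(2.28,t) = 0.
Long-time behavior: φ → constant (steady state). Damping (γ=0.59) dissipates the nonconstant modes; with Neumann BCs the spatial average obeys M''+γM'=0 and tends to a finite limit.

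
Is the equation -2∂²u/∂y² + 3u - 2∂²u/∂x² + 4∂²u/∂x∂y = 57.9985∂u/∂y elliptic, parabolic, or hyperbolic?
Rewriting in standard form: -2∂²u/∂x² + 4∂²u/∂x∂y - 2∂²u/∂y² - 57.9985∂u/∂y + 3u = 0. Computing B² - 4AC with A = -2, B = 4, C = -2: discriminant = 0 (zero). Answer: parabolic.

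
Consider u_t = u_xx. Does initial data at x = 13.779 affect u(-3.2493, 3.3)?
Yes, for any finite x. The heat equation has infinite propagation speed, so all initial data affects all points at any t > 0.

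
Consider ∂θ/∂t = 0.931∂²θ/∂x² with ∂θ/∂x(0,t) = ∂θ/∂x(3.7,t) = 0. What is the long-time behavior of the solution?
As t → ∞, θ → constant (steady state). Heat is conserved (no flux at boundaries); solution approaches the spatial average.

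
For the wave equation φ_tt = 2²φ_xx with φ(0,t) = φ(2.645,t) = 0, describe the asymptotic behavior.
φ oscillates (no decay). Energy is conserved; the solution oscillates indefinitely as standing waves.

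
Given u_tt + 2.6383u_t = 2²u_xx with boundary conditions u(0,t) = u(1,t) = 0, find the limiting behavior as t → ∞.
u → 0. Damping (γ=2.6383) dissipates energy; oscillations decay exponentially.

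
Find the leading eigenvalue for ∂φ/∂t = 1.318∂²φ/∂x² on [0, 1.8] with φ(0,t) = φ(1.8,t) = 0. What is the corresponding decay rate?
Eigenvalues: λₙ = 1.318n²π²/1.8².
First three modes:
  n=1: λ₁ = 1.318π²/1.8² ≈ 4.015
  n=2: λ₂ = 5.272π²/1.8² ≈ 16.059 (4× faster decay)
  n=3: λ₃ = 11.862π²/1.8² ≈ 36.134 (9× faster decay)
As t → ∞, higher modes decay exponentially faster. The n=1 mode dominates: φ ~ c₁ sin(πx/1.8) e^{-λ₁t}.
Decay rate: λ₁ = 1.318π²/1.8² ≈ 4.015.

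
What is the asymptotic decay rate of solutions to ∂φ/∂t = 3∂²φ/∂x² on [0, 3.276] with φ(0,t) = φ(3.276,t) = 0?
Eigenvalues: λₙ = 3n²π²/3.276².
First three modes:
  n=1: λ₁ = 3π²/3.276² ≈ 2.759
  n=2: λ₂ = 12π²/3.276² ≈ 11.036 (4× faster decay)
  n=3: λ₃ = 27π²/3.276² ≈ 24.83 (9× faster decay)
As t → ∞, higher modes decay exponentially faster. The n=1 mode dominates: φ ~ c₁ sin(πx/3.276) e^{-λ₁t}.
Decay rate: λ₁ = 3π²/3.276² ≈ 2.759.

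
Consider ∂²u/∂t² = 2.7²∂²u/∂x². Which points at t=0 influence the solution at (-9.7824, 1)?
Domain of dependence: [-12.4824, -7.0824]. Signals travel at speed 2.7, so data within |x - -9.7824| ≤ 2.7·1 = 2.7 can reach the point.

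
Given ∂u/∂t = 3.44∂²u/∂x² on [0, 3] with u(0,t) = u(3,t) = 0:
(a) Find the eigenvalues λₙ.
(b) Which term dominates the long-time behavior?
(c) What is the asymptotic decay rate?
Eigenvalues: λₙ = 3.44n²π²/3².
First three modes:
  n=1: λ₁ = 3.44π²/3² ≈ 3.772
  n=2: λ₂ = 13.76π²/3² ≈ 15.09 (4× faster decay)
  n=3: λ₃ = 30.96π²/3² ≈ 33.951 (9× faster decay)
As t → ∞, higher modes decay exponentially faster. The n=1 mode dominates: u ~ c₁ sin(πx/3) e^{-λ₁t}.
Decay rate: λ₁ = 3.44π²/3² ≈ 3.772.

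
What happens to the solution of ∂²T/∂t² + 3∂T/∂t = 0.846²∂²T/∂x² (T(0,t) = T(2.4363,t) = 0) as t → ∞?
T → 0. Damping (γ=3) dissipates energy; oscillations decay exponentially.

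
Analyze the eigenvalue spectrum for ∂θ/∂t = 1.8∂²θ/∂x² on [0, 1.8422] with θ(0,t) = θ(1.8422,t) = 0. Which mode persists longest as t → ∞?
Eigenvalues: λₙ = 1.8n²π²/1.8422².
First three modes:
  n=1: λ₁ = 1.8π²/1.8422² ≈ 5.235
  n=2: λ₂ = 7.2π²/1.8422² ≈ 20.939 (4× faster decay)
  n=3: λ₃ = 16.2π²/1.8422² ≈ 47.113 (9× faster decay)
As t → ∞, higher modes decay exponentially faster. The n=1 mode dominates: θ ~ c₁ sin(πx/1.8422) e^{-λ₁t}.
Decay rate: λ₁ = 1.8π²/1.8422² ≈ 5.235.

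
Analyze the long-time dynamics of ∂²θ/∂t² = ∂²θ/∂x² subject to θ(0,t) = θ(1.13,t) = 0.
Long-time behavior: θ oscillates (no decay). Energy is conserved; the solution oscillates indefinitely as standing waves.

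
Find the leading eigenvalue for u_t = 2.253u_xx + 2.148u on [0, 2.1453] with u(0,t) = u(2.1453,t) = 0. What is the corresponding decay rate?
Eigenvalues: λₙ = 2.253n²π²/2.1453² - 2.148.
First three modes:
  n=1: λ₁ = 2.253π²/2.1453² - 2.148 ≈ 2.684
  n=2: λ₂ = 9.012π²/2.1453² - 2.148 ≈ 17.178
  n=3: λ₃ = 20.277π²/2.1453² - 2.148 ≈ 41.336
Since 2.253π²/2.1453² ≈ 4.832 > 2.148, all λₙ > 0.
The n=1 mode decays slowest → dominates as t → ∞.
Asymptotic: u ~ c₁ sin(πx/2.1453) e^{-λ₁t} with decay rate λ₁ ≈ 2.684.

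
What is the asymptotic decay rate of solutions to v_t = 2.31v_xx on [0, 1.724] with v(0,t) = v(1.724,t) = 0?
Eigenvalues: λₙ = 2.31n²π²/1.724².
First three modes:
  n=1: λ₁ = 2.31π²/1.724² ≈ 7.671
  n=2: λ₂ = 9.24π²/1.724² ≈ 30.683 (4× faster decay)
  n=3: λ₃ = 20.79π²/1.724² ≈ 69.037 (9× faster decay)
As t → ∞, higher modes decay exponentially faster. The n=1 mode dominates: v ~ c₁ sin(πx/1.724) e^{-λ₁t}.
Decay rate: λ₁ = 2.31π²/1.724² ≈ 7.671.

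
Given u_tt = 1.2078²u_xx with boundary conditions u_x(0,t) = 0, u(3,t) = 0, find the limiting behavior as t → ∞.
u oscillates (no decay). Energy is conserved; the solution oscillates indefinitely as standing waves.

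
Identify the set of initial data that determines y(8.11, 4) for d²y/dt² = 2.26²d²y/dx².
Domain of dependence: [-0.93, 17.15]. Signals travel at speed 2.26, so data within |x - 8.11| ≤ 2.26·4 = 9.04 can reach the point.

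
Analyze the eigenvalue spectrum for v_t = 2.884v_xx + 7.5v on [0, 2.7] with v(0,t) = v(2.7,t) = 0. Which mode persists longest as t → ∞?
Eigenvalues: λₙ = 2.884n²π²/2.7² - 7.5.
First three modes:
  n=1: λ₁ = 2.884π²/2.7² - 7.5 ≈ -3.595
  n=2: λ₂ = 11.536π²/2.7² - 7.5 ≈ 8.118
  n=3: λ₃ = 25.956π²/2.7² - 7.5 ≈ 27.641
Since 2.884π²/2.7² ≈ 3.905 < 7.5, λ₁ < 0.
The n=1 mode grows fastest (−λₙ is largest for n=1) → dominates.
Asymptotic: v ~ c₁ sin(πx/2.7) e^{3.595t} (exponential growth at rate −λ₁ ≈ 3.595).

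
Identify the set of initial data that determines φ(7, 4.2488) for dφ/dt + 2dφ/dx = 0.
A single point: x = -1.4976. The characteristic through (7, 4.2488) is x - 2t = const, so x = 7 - 2·4.2488 = -1.4976.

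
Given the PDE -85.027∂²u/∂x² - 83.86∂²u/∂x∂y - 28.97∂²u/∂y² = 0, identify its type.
The second-order coefficients are A = -85.027, B = -83.86, C = -28.97. Since B² - 4AC = -2820.42916 < 0, this is an elliptic PDE.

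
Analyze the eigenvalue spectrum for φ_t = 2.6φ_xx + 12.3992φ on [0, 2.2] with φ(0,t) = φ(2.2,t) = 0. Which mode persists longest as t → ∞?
Eigenvalues: λₙ = 2.6n²π²/2.2² - 12.3992.
First three modes:
  n=1: λ₁ = 2.6π²/2.2² - 12.3992 ≈ -7.097
  n=2: λ₂ = 10.4π²/2.2² - 12.3992 ≈ 8.808
  n=3: λ₃ = 23.4π²/2.2² - 12.3992 ≈ 35.317
Since 2.6π²/2.2² ≈ 5.302 < 12.3992, λ₁ < 0.
The n=1 mode grows fastest (−λₙ is largest for n=1) → dominates.
Asymptotic: φ ~ c₁ sin(πx/2.2) e^{7.097t} (exponential growth at rate −λ₁ ≈ 7.097).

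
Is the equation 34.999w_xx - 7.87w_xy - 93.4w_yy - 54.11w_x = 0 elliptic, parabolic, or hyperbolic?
Computing B² - 4AC with A = 34.999, B = -7.87, C = -93.4: discriminant = 13137.5633 (positive). Answer: hyperbolic.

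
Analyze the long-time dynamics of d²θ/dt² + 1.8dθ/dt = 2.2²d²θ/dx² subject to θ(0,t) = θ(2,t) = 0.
Long-time behavior: θ → 0. Damping (γ=1.8) dissipates energy; oscillations decay exponentially.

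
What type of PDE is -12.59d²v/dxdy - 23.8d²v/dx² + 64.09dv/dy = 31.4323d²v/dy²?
Rewriting in standard form: -23.8d²v/dx² - 12.59d²v/dxdy - 31.4323d²v/dy² + 64.09dv/dy = 0. With A = -23.8, B = -12.59, C = -31.4323, the discriminant is -2833.84686. This is an elliptic PDE.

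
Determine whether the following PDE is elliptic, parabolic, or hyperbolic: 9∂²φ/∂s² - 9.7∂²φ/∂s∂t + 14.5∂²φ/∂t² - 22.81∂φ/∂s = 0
Coefficients: A = 9, B = -9.7, C = 14.5. B² - 4AC = -427.91, which is negative, so the equation is elliptic.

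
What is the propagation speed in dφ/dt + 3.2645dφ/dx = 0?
Speed = 3.2645. Information travels along x - 3.2645t = const (rightward).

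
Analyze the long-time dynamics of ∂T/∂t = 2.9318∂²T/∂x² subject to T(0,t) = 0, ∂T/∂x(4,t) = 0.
Long-time behavior: T → 0. Heat escapes through the Dirichlet boundary.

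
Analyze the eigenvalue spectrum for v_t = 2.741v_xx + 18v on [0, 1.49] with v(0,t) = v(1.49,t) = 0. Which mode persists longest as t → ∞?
Eigenvalues: λₙ = 2.741n²π²/1.49² - 18.
First three modes:
  n=1: λ₁ = 2.741π²/1.49² - 18 ≈ -5.815
  n=2: λ₂ = 10.964π²/1.49² - 18 ≈ 30.741
  n=3: λ₃ = 24.669π²/1.49² - 18 ≈ 91.668
Since 2.741π²/1.49² ≈ 12.185 < 18, λ₁ < 0.
The n=1 mode grows fastest (−λₙ is largest for n=1) → dominates.
Asymptotic: v ~ c₁ sin(πx/1.49) e^{5.815t} (exponential growth at rate −λ₁ ≈ 5.815).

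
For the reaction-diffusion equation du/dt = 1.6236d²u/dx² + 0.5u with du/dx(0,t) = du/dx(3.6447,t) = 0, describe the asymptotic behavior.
u grows unboundedly. With Neumann BCs the constant mode has diffusion eigenvalue 0, so any r > 0 makes it grow like e^(0.5t); solution grows exponentially.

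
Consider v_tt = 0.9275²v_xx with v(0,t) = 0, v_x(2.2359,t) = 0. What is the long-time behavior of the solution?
As t → ∞, v oscillates (no decay). Energy is conserved; the solution oscillates indefinitely as standing waves.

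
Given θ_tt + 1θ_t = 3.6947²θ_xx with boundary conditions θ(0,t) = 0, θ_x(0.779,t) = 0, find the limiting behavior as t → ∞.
θ → 0. Damping (γ=1) dissipates energy; oscillations decay exponentially.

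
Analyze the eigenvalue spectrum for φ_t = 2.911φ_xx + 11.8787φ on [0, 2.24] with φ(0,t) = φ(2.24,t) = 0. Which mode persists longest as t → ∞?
Eigenvalues: λₙ = 2.911n²π²/2.24² - 11.8787.
First three modes:
  n=1: λ₁ = 2.911π²/2.24² - 11.8787 ≈ -6.153
  n=2: λ₂ = 11.644π²/2.24² - 11.8787 ≈ 11.025
  n=3: λ₃ = 26.199π²/2.24² - 11.8787 ≈ 39.655
Since 2.911π²/2.24² ≈ 5.726 < 11.8787, λ₁ < 0.
The n=1 mode grows fastest (−λₙ is largest for n=1) → dominates.
Asymptotic: φ ~ c₁ sin(πx/2.24) e^{6.153t} (exponential growth at rate −λ₁ ≈ 6.153).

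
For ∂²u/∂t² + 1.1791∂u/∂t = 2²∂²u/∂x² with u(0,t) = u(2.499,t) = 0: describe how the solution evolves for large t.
u → 0. Damping (γ=1.1791) dissipates energy; oscillations decay exponentially.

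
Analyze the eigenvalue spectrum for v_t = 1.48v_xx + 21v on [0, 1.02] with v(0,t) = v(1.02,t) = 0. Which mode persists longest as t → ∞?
Eigenvalues: λₙ = 1.48n²π²/1.02² - 21.
First three modes:
  n=1: λ₁ = 1.48π²/1.02² - 21 ≈ -6.96
  n=2: λ₂ = 5.92π²/1.02² - 21 ≈ 35.159
  n=3: λ₃ = 13.32π²/1.02² - 21 ≈ 105.358
Since 1.48π²/1.02² ≈ 14.04 < 21, λ₁ < 0.
The n=1 mode grows fastest (−λₙ is largest for n=1) → dominates.
Asymptotic: v ~ c₁ sin(πx/1.02) e^{6.96t} (exponential growth at rate −λ₁ ≈ 6.96).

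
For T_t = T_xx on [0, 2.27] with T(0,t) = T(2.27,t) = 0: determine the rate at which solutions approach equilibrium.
Eigenvalues: λₙ = n²π²/2.27².
First three modes:
  n=1: λ₁ = π²/2.27² ≈ 1.915
  n=2: λ₂ = 4π²/2.27² ≈ 7.661 (4× faster decay)
  n=3: λ₃ = 9π²/2.27² ≈ 17.238 (9× faster decay)
As t → ∞, higher modes decay exponentially faster. The n=1 mode dominates: T ~ c₁ sin(πx/2.27) e^{-λ₁t}.
Decay rate: λ₁ = π²/2.27² ≈ 1.915.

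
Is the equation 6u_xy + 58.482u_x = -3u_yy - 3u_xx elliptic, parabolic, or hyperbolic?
Rewriting in standard form: 3u_xx + 6u_xy + 3u_yy + 58.482u_x = 0. Computing B² - 4AC with A = 3, B = 6, C = 3: discriminant = 0 (zero). Answer: parabolic.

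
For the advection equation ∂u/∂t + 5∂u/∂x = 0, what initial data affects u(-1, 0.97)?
A single point: x = -5.85. The characteristic through (-1, 0.97) is x - 5t = const, so x = -1 - 5·0.97 = -5.85.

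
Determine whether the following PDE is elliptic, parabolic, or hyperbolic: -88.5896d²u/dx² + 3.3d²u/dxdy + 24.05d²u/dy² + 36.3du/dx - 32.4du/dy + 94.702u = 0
Coefficients: A = -88.5896, B = 3.3, C = 24.05. B² - 4AC = 8533.20952, which is positive, so the equation is hyperbolic.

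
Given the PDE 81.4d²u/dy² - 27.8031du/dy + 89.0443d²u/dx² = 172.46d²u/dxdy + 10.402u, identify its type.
Rewriting in standard form: 89.0443d²u/dx² - 172.46d²u/dxdy + 81.4d²u/dy² - 27.8031du/dy - 10.402u = 0. The second-order coefficients are A = 89.0443, B = -172.46, C = 81.4. Since B² - 4AC = 749.62752 > 0, this is a hyperbolic PDE.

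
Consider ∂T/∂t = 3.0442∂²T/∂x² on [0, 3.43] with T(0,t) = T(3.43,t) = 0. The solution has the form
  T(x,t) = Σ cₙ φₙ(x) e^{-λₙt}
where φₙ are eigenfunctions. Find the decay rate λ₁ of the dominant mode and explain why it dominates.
Eigenvalues: λₙ = 3.0442n²π²/3.43².
First three modes:
  n=1: λ₁ = 3.0442π²/3.43² ≈ 2.554
  n=2: λ₂ = 12.1768π²/3.43² ≈ 10.215 (4× faster decay)
  n=3: λ₃ = 27.3978π²/3.43² ≈ 22.984 (9× faster decay)
As t → ∞, higher modes decay exponentially faster. The n=1 mode dominates: T ~ c₁ sin(πx/3.43) e^{-λ₁t}.
Decay rate: λ₁ = 3.0442π²/3.43² ≈ 2.554.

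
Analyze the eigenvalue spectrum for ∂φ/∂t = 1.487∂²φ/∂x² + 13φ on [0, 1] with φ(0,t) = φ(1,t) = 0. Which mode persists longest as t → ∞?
Eigenvalues: λₙ = 1.487n²π²/1² - 13.
First three modes:
  n=1: λ₁ = 1.487π² - 13 ≈ 1.676
  n=2: λ₂ = 5.948π² - 13 ≈ 45.704
  n=3: λ₃ = 13.383π² - 13 ≈ 119.085
Since 1.487π² ≈ 14.676 > 13, all λₙ > 0.
The n=1 mode decays slowest → dominates as t → ∞.
Asymptotic: φ ~ c₁ sin(πx/1) e^{-λ₁t} with decay rate λ₁ ≈ 1.676.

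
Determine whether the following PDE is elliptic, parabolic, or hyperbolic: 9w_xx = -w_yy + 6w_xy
Rewriting in standard form: 9w_xx - 6w_xy + w_yy = 0. Coefficients: A = 9, B = -6, C = 1. B² - 4AC = 0, which is zero, so the equation is parabolic.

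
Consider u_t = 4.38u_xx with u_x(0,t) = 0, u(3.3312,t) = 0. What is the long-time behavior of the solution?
As t → ∞, u → 0. Heat escapes through the Dirichlet boundary.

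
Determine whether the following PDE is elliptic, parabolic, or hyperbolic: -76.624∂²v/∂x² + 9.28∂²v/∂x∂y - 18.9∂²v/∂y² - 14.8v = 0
Coefficients: A = -76.624, B = 9.28, C = -18.9. B² - 4AC = -5706.656, which is negative, so the equation is elliptic.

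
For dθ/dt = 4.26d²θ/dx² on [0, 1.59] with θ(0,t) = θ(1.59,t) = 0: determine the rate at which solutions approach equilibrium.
Eigenvalues: λₙ = 4.26n²π²/1.59².
First three modes:
  n=1: λ₁ = 4.26π²/1.59² ≈ 16.631
  n=2: λ₂ = 17.04π²/1.59² ≈ 66.523 (4× faster decay)
  n=3: λ₃ = 38.34π²/1.59² ≈ 149.678 (9× faster decay)
As t → ∞, higher modes decay exponentially faster. The n=1 mode dominates: θ ~ c₁ sin(πx/1.59) e^{-λ₁t}.
Decay rate: λ₁ = 4.26π²/1.59² ≈ 16.631.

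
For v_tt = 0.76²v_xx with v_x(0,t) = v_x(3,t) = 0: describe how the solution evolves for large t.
v oscillates about a mean that drifts linearly in t (generically unbounded; no decay). There is no damping, so the nonconstant modes persist as standing waves (energy conserved, no decay). But with Neumann conditions at both ends the constant mode has eigenvalue 0: the spatial mean M(t) of v satisfies M'' = 0, so M(t) = M(0) + M'(0)·t. Unless the initial velocity has zero mean (∫v_t(x,0)dx = 0), the solution grows linearly in t (unbounded, though not exponentially); if it does have zero mean, the solution stays bounded and simply oscillates.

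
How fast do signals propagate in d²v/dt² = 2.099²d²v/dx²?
Speed = 2.099. Information travels along characteristics x = x₀ ± 2.099t.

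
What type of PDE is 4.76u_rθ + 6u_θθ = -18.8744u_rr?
Rewriting in standard form: 18.8744u_rr + 4.76u_rθ + 6u_θθ = 0. With A = 18.8744, B = 4.76, C = 6, the discriminant is -430.328. This is an elliptic PDE.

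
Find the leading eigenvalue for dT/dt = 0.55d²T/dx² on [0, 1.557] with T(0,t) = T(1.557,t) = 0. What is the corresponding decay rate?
Eigenvalues: λₙ = 0.55n²π²/1.557².
First three modes:
  n=1: λ₁ = 0.55π²/1.557² ≈ 2.239
  n=2: λ₂ = 2.2π²/1.557² ≈ 8.957 (4× faster decay)
  n=3: λ₃ = 4.95π²/1.557² ≈ 20.152 (9× faster decay)
As t → ∞, higher modes decay exponentially faster. The n=1 mode dominates: T ~ c₁ sin(πx/1.557) e^{-λ₁t}.
Decay rate: λ₁ = 0.55π²/1.557² ≈ 2.239.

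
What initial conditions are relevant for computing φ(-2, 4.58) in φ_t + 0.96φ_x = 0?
A single point: x = -6.3968. The characteristic through (-2, 4.58) is x - 0.96t = const, so x = -2 - 0.96·4.58 = -6.3968.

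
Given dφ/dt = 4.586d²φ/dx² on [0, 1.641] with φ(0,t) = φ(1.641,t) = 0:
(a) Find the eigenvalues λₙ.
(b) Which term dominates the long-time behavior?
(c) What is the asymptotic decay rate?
Eigenvalues: λₙ = 4.586n²π²/1.641².
First three modes:
  n=1: λ₁ = 4.586π²/1.641² ≈ 16.808
  n=2: λ₂ = 18.344π²/1.641² ≈ 67.232 (4× faster decay)
  n=3: λ₃ = 41.274π²/1.641² ≈ 151.272 (9× faster decay)
As t → ∞, higher modes decay exponentially faster. The n=1 mode dominates: φ ~ c₁ sin(πx/1.641) e^{-λ₁t}.
Decay rate: λ₁ = 4.586π²/1.641² ≈ 16.808.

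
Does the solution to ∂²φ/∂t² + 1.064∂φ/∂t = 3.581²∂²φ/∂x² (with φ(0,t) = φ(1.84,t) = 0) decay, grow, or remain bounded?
φ → 0. Damping (γ=1.064) dissipates energy; oscillations decay exponentially.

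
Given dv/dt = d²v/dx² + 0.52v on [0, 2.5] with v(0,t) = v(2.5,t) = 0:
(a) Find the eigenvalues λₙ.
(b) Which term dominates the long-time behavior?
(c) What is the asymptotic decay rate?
Eigenvalues: λₙ = n²π²/2.5² - 0.52.
First three modes:
  n=1: λ₁ = π²/2.5² - 0.52 ≈ 1.059
  n=2: λ₂ = 4π²/2.5² - 0.52 ≈ 5.797
  n=3: λ₃ = 9π²/2.5² - 0.52 ≈ 13.692
Since π²/2.5² ≈ 1.579 > 0.52, all λₙ > 0.
The n=1 mode decays slowest → dominates as t → ∞.
Asymptotic: v ~ c₁ sin(πx/2.5) e^{-λ₁t} with decay rate λ₁ ≈ 1.059.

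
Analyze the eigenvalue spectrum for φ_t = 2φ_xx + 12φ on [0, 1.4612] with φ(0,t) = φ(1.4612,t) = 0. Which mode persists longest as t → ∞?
Eigenvalues: λₙ = 2n²π²/1.4612² - 12.
First three modes:
  n=1: λ₁ = 2π²/1.4612² - 12 ≈ -2.755
  n=2: λ₂ = 8π²/1.4612² - 12 ≈ 24.98
  n=3: λ₃ = 18π²/1.4612² - 12 ≈ 71.206
Since 2π²/1.4612² ≈ 9.245 < 12, λ₁ < 0.
The n=1 mode grows fastest (−λₙ is largest for n=1) → dominates.
Asymptotic: φ ~ c₁ sin(πx/1.4612) e^{2.755t} (exponential growth at rate −λ₁ ≈ 2.755).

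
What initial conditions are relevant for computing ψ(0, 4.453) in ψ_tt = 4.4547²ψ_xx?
Domain of dependence: [-19.8367791, 19.8367791]. Signals travel at speed 4.4547, so data within |x - 0| ≤ 4.4547·4.453 = 19.8367791 can reach the point.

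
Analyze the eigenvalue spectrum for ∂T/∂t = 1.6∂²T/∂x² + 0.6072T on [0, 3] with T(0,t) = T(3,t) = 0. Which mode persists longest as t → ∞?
Eigenvalues: λₙ = 1.6n²π²/3² - 0.6072.
First three modes:
  n=1: λ₁ = 1.6π²/3² - 0.6072 ≈ 1.147
  n=2: λ₂ = 6.4π²/3² - 0.6072 ≈ 6.411
  n=3: λ₃ = 14.4π²/3² - 0.6072 ≈ 15.184
Since 1.6π²/3² ≈ 1.755 > 0.6072, all λₙ > 0.
The n=1 mode decays slowest → dominates as t → ∞.
Asymptotic: T ~ c₁ sin(πx/3) e^{-λ₁t} with decay rate λ₁ ≈ 1.147.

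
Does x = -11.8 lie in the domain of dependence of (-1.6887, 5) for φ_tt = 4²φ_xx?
Yes. The domain of dependence is [-21.6887, 18.3113], and -11.8 ∈ [-21.6887, 18.3113].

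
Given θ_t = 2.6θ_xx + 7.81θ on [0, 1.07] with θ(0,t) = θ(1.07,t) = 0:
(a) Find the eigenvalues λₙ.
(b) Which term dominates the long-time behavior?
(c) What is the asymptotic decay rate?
Eigenvalues: λₙ = 2.6n²π²/1.07² - 7.81.
First three modes:
  n=1: λ₁ = 2.6π²/1.07² - 7.81 ≈ 14.603
  n=2: λ₂ = 10.4π²/1.07² - 7.81 ≈ 81.843
  n=3: λ₃ = 23.4π²/1.07² - 7.81 ≈ 193.91
Since 2.6π²/1.07² ≈ 22.413 > 7.81, all λₙ > 0.
The n=1 mode decays slowest → dominates as t → ∞.
Asymptotic: θ ~ c₁ sin(πx/1.07) e^{-λ₁t} with decay rate λ₁ ≈ 14.603.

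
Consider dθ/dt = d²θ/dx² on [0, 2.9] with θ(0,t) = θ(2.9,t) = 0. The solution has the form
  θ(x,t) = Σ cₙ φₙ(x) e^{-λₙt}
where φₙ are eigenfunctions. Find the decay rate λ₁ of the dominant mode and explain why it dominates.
Eigenvalues: λₙ = n²π²/2.9².
First three modes:
  n=1: λ₁ = π²/2.9² ≈ 1.174
  n=2: λ₂ = 4π²/2.9² ≈ 4.694 (4× faster decay)
  n=3: λ₃ = 9π²/2.9² ≈ 10.562 (9× faster decay)
As t → ∞, higher modes decay exponentially faster. The n=1 mode dominates: θ ~ c₁ sin(πx/2.9) e^{-λ₁t}.
Decay rate: λ₁ = π²/2.9² ≈ 1.174.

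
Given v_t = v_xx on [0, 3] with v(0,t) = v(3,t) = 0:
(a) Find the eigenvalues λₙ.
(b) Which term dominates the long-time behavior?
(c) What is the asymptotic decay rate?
Eigenvalues: λₙ = n²π²/3².
First three modes:
  n=1: λ₁ = π²/3² ≈ 1.097
  n=2: λ₂ = 4π²/3² ≈ 4.386 (4× faster decay)
  n=3: λ₃ = 9π²/3² ≈ 9.87 (9× faster decay)
As t → ∞, higher modes decay exponentially faster. The n=1 mode dominates: v ~ c₁ sin(πx/3) e^{-λ₁t}.
Decay rate: λ₁ = π²/3² ≈ 1.097.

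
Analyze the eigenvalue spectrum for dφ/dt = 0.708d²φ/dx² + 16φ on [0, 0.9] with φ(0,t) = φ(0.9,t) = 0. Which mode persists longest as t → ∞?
Eigenvalues: λₙ = 0.708n²π²/0.9² - 16.
First three modes:
  n=1: λ₁ = 0.708π²/0.9² - 16 ≈ -7.373
  n=2: λ₂ = 2.832π²/0.9² - 16 ≈ 18.507
  n=3: λ₃ = 6.372π²/0.9² - 16 ≈ 61.641
Since 0.708π²/0.9² ≈ 8.627 < 16, λ₁ < 0.
The n=1 mode grows fastest (−λₙ is largest for n=1) → dominates.
Asymptotic: φ ~ c₁ sin(πx/0.9) e^{7.373t} (exponential growth at rate −λ₁ ≈ 7.373).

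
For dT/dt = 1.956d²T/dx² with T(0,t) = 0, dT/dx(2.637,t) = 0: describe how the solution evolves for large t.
T → 0. Heat escapes through the Dirichlet boundary.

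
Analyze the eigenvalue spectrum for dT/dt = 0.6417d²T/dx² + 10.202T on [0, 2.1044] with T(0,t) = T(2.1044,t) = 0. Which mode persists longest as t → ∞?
Eigenvalues: λₙ = 0.6417n²π²/2.1044² - 10.202.
First three modes:
  n=1: λ₁ = 0.6417π²/2.1044² - 10.202 ≈ -8.772
  n=2: λ₂ = 2.5668π²/2.1044² - 10.202 ≈ -4.481
  n=3: λ₃ = 5.7753π²/2.1044² - 10.202 ≈ 2.669
Since 0.6417π²/2.1044² ≈ 1.43 < 10.202, λ₁ < 0.
The n=1 mode grows fastest (−λₙ is largest for n=1) → dominates.
Asymptotic: T ~ c₁ sin(πx/2.1044) e^{8.772t} (exponential growth at rate −λ₁ ≈ 8.772).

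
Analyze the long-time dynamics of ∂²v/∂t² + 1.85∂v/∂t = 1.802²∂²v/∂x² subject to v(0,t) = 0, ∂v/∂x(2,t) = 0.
Long-time behavior: v → 0. Damping (γ=1.85) dissipates energy; oscillations decay exponentially.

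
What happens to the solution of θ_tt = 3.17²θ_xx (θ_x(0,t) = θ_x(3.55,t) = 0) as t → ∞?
θ oscillates about a mean that drifts linearly in t (generically unbounded; no decay). There is no damping, so the nonconstant modes persist as standing waves (energy conserved, no decay). But with Neumann conditions at both ends the constant mode has eigenvalue 0: the spatial mean M(t) of θ satisfies M'' = 0, so M(t) = M(0) + M'(0)·t. Unless the initial velocity has zero mean (∫θ_t(x,0)dx = 0), the solution grows linearly in t (unbounded, though not exponentially); if it does have zero mean, the solution stays bounded and simply oscillates.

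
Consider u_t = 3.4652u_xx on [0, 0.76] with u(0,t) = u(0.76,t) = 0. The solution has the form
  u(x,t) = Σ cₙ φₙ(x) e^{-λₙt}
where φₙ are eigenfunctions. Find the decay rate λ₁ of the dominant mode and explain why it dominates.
Eigenvalues: λₙ = 3.4652n²π²/0.76².
First three modes:
  n=1: λ₁ = 3.4652π²/0.76² ≈ 59.211
  n=2: λ₂ = 13.8608π²/0.76² ≈ 236.843 (4× faster decay)
  n=3: λ₃ = 31.1868π²/0.76² ≈ 532.897 (9× faster decay)
As t → ∞, higher modes decay exponentially faster. The n=1 mode dominates: u ~ c₁ sin(πx/0.76) e^{-λ₁t}.
Decay rate: λ₁ = 3.4652π²/0.76² ≈ 59.211.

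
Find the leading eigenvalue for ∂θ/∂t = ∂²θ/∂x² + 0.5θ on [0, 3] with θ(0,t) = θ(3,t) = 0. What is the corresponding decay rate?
Eigenvalues: λₙ = n²π²/3² - 0.5.
First three modes:
  n=1: λ₁ = π²/3² - 0.5 ≈ 0.597
  n=2: λ₂ = 4π²/3² - 0.5 ≈ 3.886
  n=3: λ₃ = 9π²/3² - 0.5 ≈ 9.37
Since π²/3² ≈ 1.097 > 0.5, all λₙ > 0.
The n=1 mode decays slowest → dominates as t → ∞.
Asymptotic: θ ~ c₁ sin(πx/3) e^{-λ₁t} with decay rate λ₁ ≈ 0.597.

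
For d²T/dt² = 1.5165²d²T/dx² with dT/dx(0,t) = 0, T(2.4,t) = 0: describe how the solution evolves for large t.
T oscillates (no decay). Energy is conserved; the solution oscillates indefinitely as standing waves.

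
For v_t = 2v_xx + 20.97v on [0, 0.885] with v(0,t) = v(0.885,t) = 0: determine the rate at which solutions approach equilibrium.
Eigenvalues: λₙ = 2n²π²/0.885² - 20.97.
First three modes:
  n=1: λ₁ = 2π²/0.885² - 20.97 ≈ 4.232
  n=2: λ₂ = 8π²/0.885² - 20.97 ≈ 79.84
  n=3: λ₃ = 18π²/0.885² - 20.97 ≈ 205.852
Since 2π²/0.885² ≈ 25.202 > 20.97, all λₙ > 0.
The n=1 mode decays slowest → dominates as t → ∞.
Asymptotic: v ~ c₁ sin(πx/0.885) e^{-λ₁t} with decay rate λ₁ ≈ 4.232.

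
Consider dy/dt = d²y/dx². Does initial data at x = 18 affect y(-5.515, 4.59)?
Yes, for any finite x. The heat equation has infinite propagation speed, so all initial data affects all points at any t > 0.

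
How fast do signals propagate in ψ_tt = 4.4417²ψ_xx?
Speed = 4.4417. Information travels along characteristics x = x₀ ± 4.4417t.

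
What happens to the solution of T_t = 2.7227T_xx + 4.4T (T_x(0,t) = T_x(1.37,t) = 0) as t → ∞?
T grows unboundedly. With Neumann BCs the constant mode has diffusion eigenvalue 0, so any r > 0 makes it grow like e^(4.4t); solution grows exponentially.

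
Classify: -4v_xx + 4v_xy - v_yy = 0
Parabolic (discriminant = 0).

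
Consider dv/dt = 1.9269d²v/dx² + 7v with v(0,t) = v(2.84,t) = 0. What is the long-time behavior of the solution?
As t → ∞, v grows unboundedly. Reaction dominates diffusion (r=7 > κπ²/L²≈2.36); solution grows exponentially.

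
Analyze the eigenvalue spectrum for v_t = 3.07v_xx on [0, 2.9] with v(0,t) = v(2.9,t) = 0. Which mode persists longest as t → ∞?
Eigenvalues: λₙ = 3.07n²π²/2.9².
First three modes:
  n=1: λ₁ = 3.07π²/2.9² ≈ 3.603
  n=2: λ₂ = 12.28π²/2.9² ≈ 14.411 (4× faster decay)
  n=3: λ₃ = 27.63π²/2.9² ≈ 32.425 (9× faster decay)
As t → ∞, higher modes decay exponentially faster. The n=1 mode dominates: v ~ c₁ sin(πx/2.9) e^{-λ₁t}.
Decay rate: λ₁ = 3.07π²/2.9² ≈ 3.603.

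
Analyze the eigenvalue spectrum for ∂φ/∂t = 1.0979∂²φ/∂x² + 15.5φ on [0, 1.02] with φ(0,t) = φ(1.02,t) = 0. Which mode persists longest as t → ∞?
Eigenvalues: λₙ = 1.0979n²π²/1.02² - 15.5.
First three modes:
  n=1: λ₁ = 1.0979π²/1.02² - 15.5 ≈ -5.085
  n=2: λ₂ = 4.3916π²/1.02² - 15.5 ≈ 26.16
  n=3: λ₃ = 9.8811π²/1.02² - 15.5 ≈ 78.236
Since 1.0979π²/1.02² ≈ 10.415 < 15.5, λ₁ < 0.
The n=1 mode grows fastest (−λₙ is largest for n=1) → dominates.
Asymptotic: φ ~ c₁ sin(πx/1.02) e^{5.085t} (exponential growth at rate −λ₁ ≈ 5.085).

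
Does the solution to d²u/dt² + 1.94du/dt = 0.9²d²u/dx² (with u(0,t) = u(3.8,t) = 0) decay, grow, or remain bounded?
u → 0. Damping (γ=1.94) dissipates energy; oscillations decay exponentially.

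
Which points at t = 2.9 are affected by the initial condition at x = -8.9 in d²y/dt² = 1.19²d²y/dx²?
Domain of influence: [-12.351, -5.449]. Data at x = -8.9 spreads outward at speed 1.19.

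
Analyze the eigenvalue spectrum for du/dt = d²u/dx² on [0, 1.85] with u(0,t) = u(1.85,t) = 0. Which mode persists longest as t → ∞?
Eigenvalues: λₙ = n²π²/1.85².
First three modes:
  n=1: λ₁ = π²/1.85² ≈ 2.884
  n=2: λ₂ = 4π²/1.85² ≈ 11.535 (4× faster decay)
  n=3: λ₃ = 9π²/1.85² ≈ 25.954 (9× faster decay)
As t → ∞, higher modes decay exponentially faster. The n=1 mode dominates: u ~ c₁ sin(πx/1.85) e^{-λ₁t}.
Decay rate: λ₁ = π²/1.85² ≈ 2.884.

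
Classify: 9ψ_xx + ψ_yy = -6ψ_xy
Rewriting in standard form: 9ψ_xx + 6ψ_xy + ψ_yy = 0. Parabolic (discriminant = 0).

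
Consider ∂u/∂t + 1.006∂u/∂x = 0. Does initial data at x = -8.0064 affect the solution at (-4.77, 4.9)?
No. Only data at x = -9.6994 affects (-4.77, 4.9). Advection has one-way propagation along characteristics.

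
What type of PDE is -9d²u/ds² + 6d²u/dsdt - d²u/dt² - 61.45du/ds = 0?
With A = -9, B = 6, C = -1, the discriminant is 0. This is a parabolic PDE.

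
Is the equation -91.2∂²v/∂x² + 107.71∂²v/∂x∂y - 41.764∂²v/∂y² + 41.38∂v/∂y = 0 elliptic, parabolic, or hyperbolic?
Computing B² - 4AC with A = -91.2, B = 107.71, C = -41.764: discriminant = -3634.0631 (negative). Answer: elliptic.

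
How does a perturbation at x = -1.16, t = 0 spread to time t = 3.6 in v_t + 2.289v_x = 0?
At x = 7.0804. The characteristic carries data from (-1.16, 0) to (7.0804, 3.6).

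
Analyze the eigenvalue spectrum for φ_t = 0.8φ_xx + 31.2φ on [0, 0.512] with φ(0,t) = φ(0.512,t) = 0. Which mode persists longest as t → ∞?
Eigenvalues: λₙ = 0.8n²π²/0.512² - 31.2.
First three modes:
  n=1: λ₁ = 0.8π²/0.512² - 31.2 ≈ -1.08
  n=2: λ₂ = 3.2π²/0.512² - 31.2 ≈ 89.279
  n=3: λ₃ = 7.2π²/0.512² - 31.2 ≈ 239.877
Since 0.8π²/0.512² ≈ 30.12 < 31.2, λ₁ < 0.
The n=1 mode grows fastest (−λₙ is largest for n=1) → dominates.
Asymptotic: φ ~ c₁ sin(πx/0.512) e^{1.08t} (exponential growth at rate −λ₁ ≈ 1.08).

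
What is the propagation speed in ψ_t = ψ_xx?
Infinite. The heat equation is parabolic, not hyperbolic, so disturbances propagate instantly.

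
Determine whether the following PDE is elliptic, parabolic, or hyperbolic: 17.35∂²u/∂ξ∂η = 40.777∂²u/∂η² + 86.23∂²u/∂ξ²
Rewriting in standard form: -86.23∂²u/∂ξ² + 17.35∂²u/∂ξ∂η - 40.777∂²u/∂η² = 0. Coefficients: A = -86.23, B = 17.35, C = -40.777. B² - 4AC = -13763.78034, which is negative, so the equation is elliptic.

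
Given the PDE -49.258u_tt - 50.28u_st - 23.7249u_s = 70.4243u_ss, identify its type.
Rewriting in standard form: -70.4243u_ss - 50.28u_st - 49.258u_tt - 23.7249u_s = 0. The second-order coefficients are A = -70.4243, B = -50.28, C = -49.258. Since B² - 4AC = -11347.7622776 < 0, this is an elliptic PDE.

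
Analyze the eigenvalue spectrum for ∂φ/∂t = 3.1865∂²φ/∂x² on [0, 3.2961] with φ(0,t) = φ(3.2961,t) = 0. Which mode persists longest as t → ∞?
Eigenvalues: λₙ = 3.1865n²π²/3.2961².
First three modes:
  n=1: λ₁ = 3.1865π²/3.2961² ≈ 2.895
  n=2: λ₂ = 12.746π²/3.2961² ≈ 11.579 (4× faster decay)
  n=3: λ₃ = 28.6785π²/3.2961² ≈ 26.053 (9× faster decay)
As t → ∞, higher modes decay exponentially faster. The n=1 mode dominates: φ ~ c₁ sin(πx/3.2961) e^{-λ₁t}.
Decay rate: λ₁ = 3.1865π²/3.2961² ≈ 2.895.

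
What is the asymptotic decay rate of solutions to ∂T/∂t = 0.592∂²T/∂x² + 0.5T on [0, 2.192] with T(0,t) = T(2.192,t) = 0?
Eigenvalues: λₙ = 0.592n²π²/2.192² - 0.5.
First three modes:
  n=1: λ₁ = 0.592π²/2.192² - 0.5 ≈ 0.716
  n=2: λ₂ = 2.368π²/2.192² - 0.5 ≈ 4.364
  n=3: λ₃ = 5.328π²/2.192² - 0.5 ≈ 10.444
Since 0.592π²/2.192² ≈ 1.216 > 0.5, all λₙ > 0.
The n=1 mode decays slowest → dominates as t → ∞.
Asymptotic: T ~ c₁ sin(πx/2.192) e^{-λ₁t} with decay rate λ₁ ≈ 0.716.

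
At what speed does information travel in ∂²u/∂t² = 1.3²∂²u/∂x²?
Speed = 1.3. Information travels along characteristics x = x₀ ± 1.3t.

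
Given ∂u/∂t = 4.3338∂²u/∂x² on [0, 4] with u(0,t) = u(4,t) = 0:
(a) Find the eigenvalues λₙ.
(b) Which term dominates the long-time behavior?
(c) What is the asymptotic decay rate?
Eigenvalues: λₙ = 4.3338n²π²/4².
First three modes:
  n=1: λ₁ = 4.3338π²/4² ≈ 2.673
  n=2: λ₂ = 17.3352π²/4² ≈ 10.693 (4× faster decay)
  n=3: λ₃ = 39.0042π²/4² ≈ 24.06 (9× faster decay)
As t → ∞, higher modes decay exponentially faster. The n=1 mode dominates: u ~ c₁ sin(πx/4) e^{-λ₁t}.
Decay rate: λ₁ = 4.3338π²/4² ≈ 2.673.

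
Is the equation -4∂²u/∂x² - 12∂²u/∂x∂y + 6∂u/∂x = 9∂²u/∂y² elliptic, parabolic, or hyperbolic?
Rewriting in standard form: -4∂²u/∂x² - 12∂²u/∂x∂y - 9∂²u/∂y² + 6∂u/∂x = 0. Computing B² - 4AC with A = -4, B = -12, C = -9: discriminant = 0 (zero). Answer: parabolic.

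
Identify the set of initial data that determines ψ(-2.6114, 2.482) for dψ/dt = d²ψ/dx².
The entire real line. The heat equation has infinite propagation speed: any initial disturbance instantly affects all points (though exponentially small far away).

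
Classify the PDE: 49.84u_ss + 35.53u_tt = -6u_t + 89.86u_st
Rewriting in standard form: 49.84u_ss - 89.86u_st + 35.53u_tt + 6u_t = 0. A = 49.84, B = -89.86, C = 35.53. Discriminant B² - 4AC = 991.5588. Since 991.5588 > 0, hyperbolic.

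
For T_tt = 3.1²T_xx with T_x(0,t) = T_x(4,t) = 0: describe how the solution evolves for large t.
T oscillates about a mean that drifts linearly in t (generically unbounded; no decay). There is no damping, so the nonconstant modes persist as standing waves (energy conserved, no decay). But with Neumann conditions at both ends the constant mode has eigenvalue 0: the spatial mean M(t) of T satisfies M'' = 0, so M(t) = M(0) + M'(0)·t. Unless the initial velocity has zero mean (∫T_t(x,0)dx = 0), the solution grows linearly in t (unbounded, though not exponentially); if it does have zero mean, the solution stays bounded and simply oscillates.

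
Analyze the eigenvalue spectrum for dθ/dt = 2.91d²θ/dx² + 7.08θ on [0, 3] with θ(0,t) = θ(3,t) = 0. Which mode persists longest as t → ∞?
Eigenvalues: λₙ = 2.91n²π²/3² - 7.08.
First three modes:
  n=1: λ₁ = 2.91π²/3² - 7.08 ≈ -3.889
  n=2: λ₂ = 11.64π²/3² - 7.08 ≈ 5.685
  n=3: λ₃ = 26.19π²/3² - 7.08 ≈ 21.641
Since 2.91π²/3² ≈ 3.191 < 7.08, λ₁ < 0.
The n=1 mode grows fastest (−λₙ is largest for n=1) → dominates.
Asymptotic: θ ~ c₁ sin(πx/3) e^{3.889t} (exponential growth at rate −λ₁ ≈ 3.889).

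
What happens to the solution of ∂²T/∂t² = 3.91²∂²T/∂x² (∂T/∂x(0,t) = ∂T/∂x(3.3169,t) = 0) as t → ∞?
T oscillates about a mean that drifts linearly in t (generically unbounded; no decay). There is no damping, so the nonconstant modes persist as standing waves (energy conserved, no decay). But with Neumann conditions at both ends the constant mode has eigenvalue 0: the spatial mean M(t) of T satisfies M'' = 0, so M(t) = M(0) + M'(0)·t. Unless the initial velocity has zero mean (∫T_t(x,0)dx = 0), the solution grows linearly in t (unbounded, though not exponentially); if it does have zero mean, the solution stays bounded and simply oscillates.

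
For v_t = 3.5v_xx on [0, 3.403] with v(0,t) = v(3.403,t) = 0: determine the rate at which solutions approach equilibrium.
Eigenvalues: λₙ = 3.5n²π²/3.403².
First three modes:
  n=1: λ₁ = 3.5π²/3.403² ≈ 2.983
  n=2: λ₂ = 14π²/3.403² ≈ 11.932 (4× faster decay)
  n=3: λ₃ = 31.5π²/3.403² ≈ 26.846 (9× faster decay)
As t → ∞, higher modes decay exponentially faster. The n=1 mode dominates: v ~ c₁ sin(πx/3.403) e^{-λ₁t}.
Decay rate: λ₁ = 3.5π²/3.403² ≈ 2.983.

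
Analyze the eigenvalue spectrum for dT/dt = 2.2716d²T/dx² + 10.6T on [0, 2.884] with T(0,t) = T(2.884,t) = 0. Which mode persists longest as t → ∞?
Eigenvalues: λₙ = 2.2716n²π²/2.884² - 10.6.
First three modes:
  n=1: λ₁ = 2.2716π²/2.884² - 10.6 ≈ -7.904
  n=2: λ₂ = 9.0864π²/2.884² - 10.6 ≈ 0.182
  n=3: λ₃ = 20.4444π²/2.884² - 10.6 ≈ 13.66
Since 2.2716π²/2.884² ≈ 2.696 < 10.6, λ₁ < 0.
The n=1 mode grows fastest (−λₙ is largest for n=1) → dominates.
Asymptotic: T ~ c₁ sin(πx/2.884) e^{7.904t} (exponential growth at rate −λ₁ ≈ 7.904).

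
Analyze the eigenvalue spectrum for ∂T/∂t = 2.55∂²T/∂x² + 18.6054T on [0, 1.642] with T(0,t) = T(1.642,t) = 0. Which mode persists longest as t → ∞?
Eigenvalues: λₙ = 2.55n²π²/1.642² - 18.6054.
First three modes:
  n=1: λ₁ = 2.55π²/1.642² - 18.6054 ≈ -9.271
  n=2: λ₂ = 10.2π²/1.642² - 18.6054 ≈ 18.733
  n=3: λ₃ = 22.95π²/1.642² - 18.6054 ≈ 65.406
Since 2.55π²/1.642² ≈ 9.335 < 18.6054, λ₁ < 0.
The n=1 mode grows fastest (−λₙ is largest for n=1) → dominates.
Asymptotic: T ~ c₁ sin(πx/1.642) e^{9.271t} (exponential growth at rate −λ₁ ≈ 9.271).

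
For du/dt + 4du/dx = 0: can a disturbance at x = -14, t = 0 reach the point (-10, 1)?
Yes. The characteristic through (-10, 1) passes through x = -14.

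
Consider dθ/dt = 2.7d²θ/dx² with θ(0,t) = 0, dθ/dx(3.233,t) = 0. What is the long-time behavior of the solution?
As t → ∞, θ → 0. Heat escapes through the Dirichlet boundary.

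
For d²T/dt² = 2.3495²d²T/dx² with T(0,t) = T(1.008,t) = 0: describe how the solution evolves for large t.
T oscillates (no decay). Energy is conserved; the solution oscillates indefinitely as standing waves.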